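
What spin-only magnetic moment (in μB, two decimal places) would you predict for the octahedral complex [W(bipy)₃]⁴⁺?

bipy is neutral, so the +4 overall charge sits on W: oxidation state +4.
W sits in group 6; removing 4 electrons leaves W⁴⁺ with 6 − 4 = 2 d electrons.
Configuration: t₂g² eg⁰ → 2 unpaired electrons.
μ(spin-only) = √[2(2+2)] = √8 ≈ 2.83 μB.

2.83 μB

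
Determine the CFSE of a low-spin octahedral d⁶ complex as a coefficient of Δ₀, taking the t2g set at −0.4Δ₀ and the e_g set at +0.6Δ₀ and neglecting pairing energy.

Configuration: t2g^6 e_g^0.
CFSE = 6(-0.4Δ₀) + 0(0.6Δ₀) = -2.4Δ₀ + 0.0Δ₀ = -2.4Δ₀.

-2.4 Δ₀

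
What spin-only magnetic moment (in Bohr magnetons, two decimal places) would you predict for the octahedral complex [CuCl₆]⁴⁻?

Each Cl⁻ contributes -1; 6 × (-1) = -6. With overall charge -4, Cu is in the +2 oxidation state.
Cu sits in group 11; removing 2 electrons leaves Cu²⁺ with 11 − 2 = 9 d electrons.
Configuration: t₂g⁶ eg³ → 1 unpaired electron.
μ(spin-only) = √[1(1+2)] = √3 ≈ 1.73 Bohr magnetons.

1.73 Bohr magnetons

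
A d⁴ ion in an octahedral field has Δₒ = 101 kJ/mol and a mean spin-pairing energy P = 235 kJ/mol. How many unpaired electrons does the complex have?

With Δₒ < P the complex is high-spin.
That gives t₂g³ eg¹.
Unpaired electrons: 4.

4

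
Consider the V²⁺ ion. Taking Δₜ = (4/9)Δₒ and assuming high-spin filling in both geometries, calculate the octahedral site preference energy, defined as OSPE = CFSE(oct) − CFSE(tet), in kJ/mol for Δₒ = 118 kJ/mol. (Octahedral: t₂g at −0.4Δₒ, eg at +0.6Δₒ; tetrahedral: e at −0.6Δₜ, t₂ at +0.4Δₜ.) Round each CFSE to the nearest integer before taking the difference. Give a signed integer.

-100

V²⁺: group 5, so d-count = 5 − 2 = 3.
In an octahedral site d³ (HS) is t2g^3 e_g^0, giving CFSE(oct) = -1.2Δₒ = -142 kJ/mol.
Tetrahedral e^2 t2^1 gives -0.8Δₜ = -0.8 × (4/9) × 118 = -42 kJ/mol.
OSPE = -142 − (-42) = -100 kJ/mol.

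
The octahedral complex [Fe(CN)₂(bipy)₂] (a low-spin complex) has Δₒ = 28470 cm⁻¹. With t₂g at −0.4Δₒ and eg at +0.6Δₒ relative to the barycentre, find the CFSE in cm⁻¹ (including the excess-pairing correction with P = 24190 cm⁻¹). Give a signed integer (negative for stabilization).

-19948

Ligand charges: 2×(-1) from CN⁻ and 2×(+0) from bipy sum to -2; with overall charge +0, Fe is +2.
Fe²⁺: group 8, so d-count = 8 − 2 = 6.
The d⁶ electrons fill as t₂g⁶ eg⁰.
CFSE(orbital) = 6×(-0.4Δₒ) + 0×(0.6Δₒ) = -2.4Δₒ; with Δₒ = 28470 cm⁻¹ that is -68328 cm⁻¹.
High-spin d⁶ would be t₂g⁴ eg² with 1 pair; low-spin has 3, so 2 excess pairs cost +2P = +48380 cm⁻¹.
Combining: -68328 + 48380 = -19948 cm⁻¹.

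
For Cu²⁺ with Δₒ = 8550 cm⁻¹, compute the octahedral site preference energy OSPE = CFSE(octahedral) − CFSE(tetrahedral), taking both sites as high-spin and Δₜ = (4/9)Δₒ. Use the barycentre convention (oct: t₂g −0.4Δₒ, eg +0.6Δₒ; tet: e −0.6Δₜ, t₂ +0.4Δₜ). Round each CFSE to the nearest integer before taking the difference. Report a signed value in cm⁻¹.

Group 11 minus oxidation state +2 gives a d⁹ configuration for Cu²⁺.
In an octahedral site d⁹ (HS) is t2g^6 e_g^3, giving CFSE(oct) = -0.6Δₒ = -5130 cm⁻¹.
Tetrahedral e^4 t2^5 gives -0.4Δₜ = -0.4 × (4/9) × 8550 = -1520 cm⁻¹.
OSPE = CFSE(oct) − CFSE(tet) = -5130 − (-1520) = -3610 cm⁻¹.

-3610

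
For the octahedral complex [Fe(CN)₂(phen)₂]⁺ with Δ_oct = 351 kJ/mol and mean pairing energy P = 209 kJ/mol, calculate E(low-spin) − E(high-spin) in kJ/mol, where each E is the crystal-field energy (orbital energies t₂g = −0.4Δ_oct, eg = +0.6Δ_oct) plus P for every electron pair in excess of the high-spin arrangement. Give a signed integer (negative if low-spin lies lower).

Ligand charges: 2×(-1) from CN⁻ and 2×(+0) from phen sum to -2; with overall charge +1, Fe is +3.
Fe is in group 8, so Fe³⁺ is d⁵ (8 − 3 = 5).
High-spin d⁵ fills as t₂g³ eg² with CFSE 3(−0.4) + 2(+0.6) = 0.0Δ_oct = 0 kJ/mol.
For low-spin the configuration is t₂g⁵ eg⁰: orbital energy -2.0 × 351 = -702 kJ/mol, and 2 additional pairs relative to high-spin add 418 kJ/mol, giving -284 kJ/mol.
Thus E(LS) − E(HS) = -284 kJ/mol.

-284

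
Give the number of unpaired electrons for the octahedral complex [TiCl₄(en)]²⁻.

2

Ligand charges: 4×(-1) from Cl⁻ and 1×(+0) from en sum to -4; with overall charge -2, Ti is +2.
Ti²⁺: group 4, so d-count = 4 − 2 = 2.
Configuration: t₂g² eg⁰, giving 2 unpaired electrons.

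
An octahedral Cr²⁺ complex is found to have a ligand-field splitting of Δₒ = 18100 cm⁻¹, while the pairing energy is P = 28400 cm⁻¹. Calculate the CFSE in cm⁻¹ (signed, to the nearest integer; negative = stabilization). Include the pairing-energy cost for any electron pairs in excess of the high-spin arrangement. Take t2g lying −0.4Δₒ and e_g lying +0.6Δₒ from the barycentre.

Cr²⁺: group 6, so d-count = 6 − 2 = 4.
Δₒ < P, so pairing is avoided: the ground state is high-spin.
Configuration: t2g^3 e_g^1.
Orbital CFSE = -0.6Δₒ = -0.6 × 18100 = -10860 cm⁻¹.
High-spin has no excess pairs, so no pairing correction applies.

-10860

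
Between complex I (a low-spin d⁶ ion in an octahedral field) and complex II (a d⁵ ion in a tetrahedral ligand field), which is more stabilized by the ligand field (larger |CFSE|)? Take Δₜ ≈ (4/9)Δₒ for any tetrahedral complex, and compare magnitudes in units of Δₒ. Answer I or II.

I: t2g^6 e_g^0, CFSE = -2.4Δₒ.
II: With tetrahedral geometry the complex is necessarily high-spin; e^2 t2^3, CFSE = 0.0Δₜ ≈ 0.00Δₒ.
So I has the larger |CFSE|.

I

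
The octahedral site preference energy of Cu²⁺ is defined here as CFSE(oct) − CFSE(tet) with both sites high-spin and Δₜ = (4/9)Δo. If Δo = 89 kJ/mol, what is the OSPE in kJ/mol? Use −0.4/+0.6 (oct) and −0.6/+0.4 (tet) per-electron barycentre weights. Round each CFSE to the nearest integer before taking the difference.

Cu is in group 11, so Cu²⁺ is d⁹ (11 − 2 = 9).
Octahedral (high-spin): t₂g⁶ eg³, CFSE = 6(−0.4) + 3(+0.6) = -0.6Δo = -0.6 × 89 = -53 kJ/mol.
Tetrahedral: e⁴ t₂⁵, CFSE = 4(−0.6) + 5(+0.4) = -0.4Δₜ = -0.4 × (4/9) × 89 = -16 kJ/mol.
Subtracting, OSPE = -53 − (-16) = -37 kJ/mol.

-37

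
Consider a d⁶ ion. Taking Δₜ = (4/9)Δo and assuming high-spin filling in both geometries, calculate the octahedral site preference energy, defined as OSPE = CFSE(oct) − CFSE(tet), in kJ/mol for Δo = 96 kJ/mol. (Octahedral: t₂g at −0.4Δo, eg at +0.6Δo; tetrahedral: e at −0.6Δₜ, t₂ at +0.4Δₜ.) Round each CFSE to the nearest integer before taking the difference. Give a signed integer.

-12

In an octahedral site d⁶ (HS) is t2g^4 e_g^2, giving CFSE(oct) = -0.4Δo = -38 kJ/mol.
Tetrahedral e^3 t2^3 gives -0.6Δₜ = -0.6 × (4/9) × 96 = -26 kJ/mol.
OSPE = -38 − (-26) = -12 kJ/mol.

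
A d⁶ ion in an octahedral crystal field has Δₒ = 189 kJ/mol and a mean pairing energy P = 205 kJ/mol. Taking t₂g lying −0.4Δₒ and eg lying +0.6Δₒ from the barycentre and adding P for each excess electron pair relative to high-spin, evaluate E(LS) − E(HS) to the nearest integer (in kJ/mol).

32

High-spin d⁶ fills as t₂g⁴ eg² with CFSE 4(−0.4) + 2(+0.6) = -0.4Δₒ = -76 kJ/mol.
Low-spin: t₂g⁶ eg⁰, orbital CFSE = -2.4Δₒ = -454 kJ/mol; plus 2 excess pairs × P = +410 kJ/mol; total -44 kJ/mol.
The difference is -44 − (-76) = 32 kJ/mol, so high-spin lies lower.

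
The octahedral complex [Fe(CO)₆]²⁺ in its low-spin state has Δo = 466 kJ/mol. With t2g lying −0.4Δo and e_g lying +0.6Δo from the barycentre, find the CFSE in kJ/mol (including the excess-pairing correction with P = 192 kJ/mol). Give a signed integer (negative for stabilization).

-734

CO is neutral, so the +2 overall charge sits on Fe: oxidation state +2.
Group 8 minus oxidation state +2 gives a d⁶ configuration for Fe²⁺.
The d⁶ electrons fill as t2g^6 e_g^0.
Orbital CFSE = 6(-0.4) + 0(0.6) = -2.4Δo = -2.4 × 466 = -1118 kJ/mol.
Relative to high-spin t2g^4 e_g^2 (1 paired), the low-spin configuration has 2 additional pairs, contributing +2 × 192 = +384 kJ/mol.
Combining: -1118 + 384 = -734 kJ/mol.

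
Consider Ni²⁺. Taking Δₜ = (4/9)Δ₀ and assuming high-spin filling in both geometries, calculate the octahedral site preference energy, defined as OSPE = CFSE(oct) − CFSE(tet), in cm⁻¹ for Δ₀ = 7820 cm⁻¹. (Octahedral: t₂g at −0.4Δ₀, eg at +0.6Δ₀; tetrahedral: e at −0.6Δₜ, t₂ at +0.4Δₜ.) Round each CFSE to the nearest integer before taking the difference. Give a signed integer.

-6604

Ni is in group 10, so Ni²⁺ is d⁸ (10 − 2 = 8).
Octahedral high-spin t₂g⁶ eg²: CFSE = -1.2 × 7820 = -9384 cm⁻¹.
Tetrahedral: e⁴ t₂⁴, CFSE = 4(−0.6) + 4(+0.4) = -0.8Δₜ = -0.8 × (4/9) × 7820 = -2780 cm⁻¹.
OSPE = CFSE(oct) − CFSE(tet) = -9384 − (-2780) = -6604 cm⁻¹.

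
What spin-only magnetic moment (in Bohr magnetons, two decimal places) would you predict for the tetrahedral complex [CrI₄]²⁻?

4.90 Bohr magnetons

Each I⁻ contributes -1; 4 × (-1) = -4. With overall charge -2, Cr is in the +2 oxidation state.
Cr²⁺: group 6, so d-count = 6 − 2 = 4.
Tetrahedral splitting is small, so the complex is high-spin.
Configuration: e^2 t2^2 → 4 unpaired electrons.
μ(spin-only) = √[4(4+2)] = √24 ≈ 4.90 Bohr magnetons.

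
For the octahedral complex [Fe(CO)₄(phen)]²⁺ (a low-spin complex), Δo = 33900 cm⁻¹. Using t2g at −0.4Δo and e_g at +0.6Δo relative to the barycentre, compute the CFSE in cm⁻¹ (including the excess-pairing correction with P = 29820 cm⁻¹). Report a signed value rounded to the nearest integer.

Ligand charges: 4×(+0) from CO and 1×(+0) from phen sum to +0; with overall charge +2, Fe is +2.
Fe²⁺: group 8, so d-count = 8 − 2 = 6.
Electron filling gives t2g^6 e_g^0.
Orbital CFSE = 6(-0.4) + 0(0.6) = -2.4Δo = -2.4 × 33900 = -81360 cm⁻¹.
Pairing penalty: 3 pairs vs 1 in the high-spin reference → 2 extra × P = 59640 cm⁻¹.
Overall CFSE = -81360 + 59640 = -21720 cm⁻¹.

-21720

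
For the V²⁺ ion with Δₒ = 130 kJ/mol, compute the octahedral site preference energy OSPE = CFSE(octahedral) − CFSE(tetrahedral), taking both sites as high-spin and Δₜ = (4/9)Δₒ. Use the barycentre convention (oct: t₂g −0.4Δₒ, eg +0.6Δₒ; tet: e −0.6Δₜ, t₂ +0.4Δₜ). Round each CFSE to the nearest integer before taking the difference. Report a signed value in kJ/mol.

-110

V sits in group 5; removing 2 electrons leaves V²⁺ with 5 − 2 = 3 d electrons.
Octahedral high-spin t₂g³ eg⁰: CFSE = -1.2 × 130 = -156 kJ/mol.
Tetrahedral e² t₂¹ gives -0.8Δₜ = -0.8 × (4/9) × 130 = -46 kJ/mol.
OSPE = -156 − (-46) = -110 kJ/mol.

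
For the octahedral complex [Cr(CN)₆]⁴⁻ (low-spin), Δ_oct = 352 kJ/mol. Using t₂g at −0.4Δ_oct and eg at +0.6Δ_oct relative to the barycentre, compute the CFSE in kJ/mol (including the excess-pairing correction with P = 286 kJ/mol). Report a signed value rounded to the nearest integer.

Each CN⁻ contributes -1; 6 × (-1) = -6. With overall charge -4, Cr is in the +2 oxidation state.
Cr sits in group 6; removing 2 electrons leaves Cr²⁺ with 6 − 2 = 4 d electrons.
The d⁴ electrons fill as t₂g⁴ eg⁰.
CFSE(orbital) = 4×(-0.4Δ_oct) + 0×(0.6Δ_oct) = -1.6Δ_oct; with Δ_oct = 352 kJ/mol that is -563 kJ/mol.
Relative to high-spin t₂g³ eg¹ (0 paired), the low-spin configuration has 1 additional pair, contributing +1 × 286 = +286 kJ/mol.
Overall CFSE = -563 + 286 = -277 kJ/mol.

-277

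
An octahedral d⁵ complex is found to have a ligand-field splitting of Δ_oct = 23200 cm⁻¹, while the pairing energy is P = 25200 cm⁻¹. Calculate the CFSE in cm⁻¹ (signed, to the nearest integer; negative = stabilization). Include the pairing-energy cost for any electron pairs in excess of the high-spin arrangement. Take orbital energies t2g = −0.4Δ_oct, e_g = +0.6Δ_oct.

Since Δ_oct = 23200 cm⁻¹ < P = 25200 cm⁻¹, the complex adopts the high-spin configuration.
Filling d⁵ accordingly: t2g^3 e_g^2.
Orbital CFSE = 0.0Δ_oct = 0.0 × 23200 = 0 cm⁻¹.
High-spin has no excess pairs, so no pairing correction applies.

0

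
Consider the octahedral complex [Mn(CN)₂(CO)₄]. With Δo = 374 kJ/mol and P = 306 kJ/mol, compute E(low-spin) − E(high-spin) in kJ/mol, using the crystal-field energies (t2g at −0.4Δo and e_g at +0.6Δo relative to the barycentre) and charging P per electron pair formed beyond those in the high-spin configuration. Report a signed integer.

Ligand charges: 2×(-1) from CN⁻ and 4×(+0) from CO sum to -2; with overall charge +0, Mn is +2.
Mn is in group 7, so Mn²⁺ is d⁵ (7 − 2 = 5).
High-spin: t2g^3 e_g^2, CFSE = 0.0Δo = 0 kJ/mol.
For low-spin the configuration is t2g^5 e_g^0: orbital energy -2.0 × 374 = -748 kJ/mol, and 2 additional pairs relative to high-spin add 612 kJ/mol, giving -136 kJ/mol.
E(LS) − E(HS) = -136 − (0) = -136 kJ/mol.

-136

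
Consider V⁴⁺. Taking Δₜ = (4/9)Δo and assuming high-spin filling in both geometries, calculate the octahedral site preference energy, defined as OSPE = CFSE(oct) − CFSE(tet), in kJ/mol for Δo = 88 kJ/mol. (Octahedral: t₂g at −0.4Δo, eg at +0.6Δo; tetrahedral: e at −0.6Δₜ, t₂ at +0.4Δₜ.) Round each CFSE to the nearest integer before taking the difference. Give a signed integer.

V is in group 5, so V⁴⁺ is d¹ (5 − 4 = 1).
In an octahedral site d¹ (HS) is t₂g¹ eg⁰, giving CFSE(oct) = -0.4Δo = -35 kJ/mol.
Tetrahedral e¹ t₂⁰ gives -0.6Δₜ = -0.6 × (4/9) × 88 = -23 kJ/mol.
OSPE = CFSE(oct) − CFSE(tet) = -35 − (-23) = -12 kJ/mol.

-12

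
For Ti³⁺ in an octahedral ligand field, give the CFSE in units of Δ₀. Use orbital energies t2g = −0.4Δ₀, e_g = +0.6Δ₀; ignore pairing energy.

-0.4 Δ₀

Ti sits in group 4; removing 3 electrons leaves Ti³⁺ with 4 − 3 = 1 d electrons.
Configuration: t2g^1 e_g^0.
CFSE = 1(-0.4Δ₀) + 0(0.6Δ₀) = -0.4Δ₀ + 0.0Δ₀ = -0.4Δ₀.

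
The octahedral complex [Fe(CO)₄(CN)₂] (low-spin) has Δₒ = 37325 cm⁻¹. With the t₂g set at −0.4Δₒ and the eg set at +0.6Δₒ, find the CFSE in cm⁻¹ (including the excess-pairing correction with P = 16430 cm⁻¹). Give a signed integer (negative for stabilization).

Ligand charges: 4×(+0) from CO and 2×(-1) from CN⁻ sum to -2; with overall charge +0, Fe is +2.
Group 8 minus oxidation state +2 gives a d⁶ configuration for Fe²⁺.
Electron filling gives t₂g⁶ eg⁰.
The orbital stabilization is -2.4Δₒ = -2.4 × 37325 = -89580 cm⁻¹.
High-spin d⁶ would be t₂g⁴ eg² with 1 pair; low-spin has 3, so 2 excess pairs cost +2P = +32860 cm⁻¹.
Overall CFSE = -89580 + 32860 = -56720 cm⁻¹.

-56720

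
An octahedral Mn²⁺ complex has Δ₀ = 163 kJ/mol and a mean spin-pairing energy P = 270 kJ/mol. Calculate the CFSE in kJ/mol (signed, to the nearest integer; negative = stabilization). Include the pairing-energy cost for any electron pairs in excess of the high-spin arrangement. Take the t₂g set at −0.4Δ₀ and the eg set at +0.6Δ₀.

Mn sits in group 7; removing 2 electrons leaves Mn²⁺ with 7 − 2 = 5 d electrons.
With Δ₀ < P the complex is high-spin.
Filling d⁵ accordingly: t₂g³ eg².
Orbital CFSE = 0.0Δ₀ = 0.0 × 163 = 0 kJ/mol.
High-spin has no excess pairs, so no pairing correction applies.

0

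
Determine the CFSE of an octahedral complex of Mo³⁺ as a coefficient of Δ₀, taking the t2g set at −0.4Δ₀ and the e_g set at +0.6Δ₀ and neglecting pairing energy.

-1.2 Δ₀

Mo sits in group 6; removing 3 electrons leaves Mo³⁺ with 6 − 3 = 3 d electrons.
Configuration: t2g^3 e_g^0.
CFSE = 3(-0.4Δ₀) + 0(0.6Δ₀) = -1.2Δ₀ + 0.0Δ₀ = -1.2Δ₀.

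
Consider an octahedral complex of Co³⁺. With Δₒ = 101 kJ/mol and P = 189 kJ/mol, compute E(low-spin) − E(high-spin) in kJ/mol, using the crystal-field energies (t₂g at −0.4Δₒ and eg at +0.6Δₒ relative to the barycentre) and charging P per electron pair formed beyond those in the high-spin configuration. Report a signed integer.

Co is in group 9, so Co³⁺ is d⁶ (9 − 3 = 6).
High-spin d⁶ fills as t₂g⁴ eg² with CFSE 4(−0.4) + 2(+0.6) = -0.4Δₒ = -40 kJ/mol.
Low-spin t₂g⁶ eg⁰ gives -2.4Δₒ = -242 kJ/mol, but forming 2 extra pairs costs 2P = 378 kJ/mol, so E(LS) = -242 + 378 = 136 kJ/mol.
The difference is 136 − (-40) = 176 kJ/mol, so high-spin lies lower.

176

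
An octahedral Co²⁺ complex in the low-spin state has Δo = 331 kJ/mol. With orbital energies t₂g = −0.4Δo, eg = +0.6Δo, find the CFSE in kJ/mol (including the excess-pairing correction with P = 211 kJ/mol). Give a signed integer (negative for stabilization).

-385

Co sits in group 9; removing 2 electrons leaves Co²⁺ with 9 − 2 = 7 d electrons.
The d⁷ electrons fill as t₂g⁶ eg¹.
CFSE(orbital) = 6×(-0.4Δo) + 1×(0.6Δo) = -1.8Δo; with Δo = 331 kJ/mol that is -596 kJ/mol.
High-spin d⁷ would be t₂g⁵ eg² with 2 pairs; low-spin has 3, so 1 excess pair costs +1P = +211 kJ/mol.
Net CFSE = -596 + 211 = -385 kJ/mol.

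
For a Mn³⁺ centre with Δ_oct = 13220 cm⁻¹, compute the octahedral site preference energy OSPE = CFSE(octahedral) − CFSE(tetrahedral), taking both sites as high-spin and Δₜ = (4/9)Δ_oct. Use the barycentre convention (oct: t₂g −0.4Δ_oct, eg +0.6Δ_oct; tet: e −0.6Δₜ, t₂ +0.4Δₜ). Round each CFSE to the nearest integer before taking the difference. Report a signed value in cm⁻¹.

Mn³⁺: group 7, so d-count = 7 − 3 = 4.
In an octahedral site d⁴ (HS) is t₂g³ eg¹, giving CFSE(oct) = -0.6Δ_oct = -7932 cm⁻¹.
Tetrahedral e² t₂² gives -0.4Δₜ = -0.4 × (4/9) × 13220 = -2350 cm⁻¹.
Subtracting, OSPE = -7932 − (-2350) = -5582 cm⁻¹.

-5582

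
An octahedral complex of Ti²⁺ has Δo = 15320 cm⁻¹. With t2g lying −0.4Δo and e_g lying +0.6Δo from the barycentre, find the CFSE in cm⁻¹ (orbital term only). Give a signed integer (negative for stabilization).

Ti is in group 4, so Ti²⁺ is d² (4 − 2 = 2).
Electron filling gives t2g^2 e_g^0.
The orbital stabilization is -0.8Δo = -0.8 × 15320 = -12256 cm⁻¹.

-12256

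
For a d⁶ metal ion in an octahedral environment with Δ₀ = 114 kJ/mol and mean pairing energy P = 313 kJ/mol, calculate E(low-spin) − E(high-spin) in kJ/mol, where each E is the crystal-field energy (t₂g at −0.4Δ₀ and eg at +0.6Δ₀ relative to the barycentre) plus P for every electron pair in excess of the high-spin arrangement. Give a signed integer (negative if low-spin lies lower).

In the high-spin limit (t₂g⁴ eg²) the orbital term is -0.4Δ₀ = -46 kJ/mol, with no excess pairing.
Low-spin: t₂g⁶ eg⁰, orbital CFSE = -2.4Δ₀ = -274 kJ/mol; plus 2 excess pairs × P = +626 kJ/mol; total 352 kJ/mol.
Thus E(LS) − E(HS) = 398 kJ/mol.

398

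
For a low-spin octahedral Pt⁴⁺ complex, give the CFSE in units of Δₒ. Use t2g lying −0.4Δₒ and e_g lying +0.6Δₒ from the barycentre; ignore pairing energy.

-2.4 Δₒ

Pt is in group 10, so Pt⁴⁺ is d⁶ (10 − 4 = 6).
Configuration: t2g^6 e_g^0.
CFSE = 6(-0.4Δₒ) + 0(0.6Δₒ) = -2.4Δₒ + 0.0Δₒ = -2.4Δₒ.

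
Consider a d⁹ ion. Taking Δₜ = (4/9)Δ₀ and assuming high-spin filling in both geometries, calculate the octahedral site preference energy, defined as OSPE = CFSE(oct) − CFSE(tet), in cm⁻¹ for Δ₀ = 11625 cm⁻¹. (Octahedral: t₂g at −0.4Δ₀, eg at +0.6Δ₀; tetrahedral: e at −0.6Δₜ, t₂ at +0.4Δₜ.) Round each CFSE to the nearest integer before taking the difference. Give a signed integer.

In an octahedral site d⁹ (HS) is t2g^6 e_g^3, giving CFSE(oct) = -0.6Δ₀ = -6975 cm⁻¹.
Tetrahedral e^4 t2^5 gives -0.4Δₜ = -0.4 × (4/9) × 11625 = -2067 cm⁻¹.
Subtracting, OSPE = -6975 − (-2067) = -4908 cm⁻¹.

-4908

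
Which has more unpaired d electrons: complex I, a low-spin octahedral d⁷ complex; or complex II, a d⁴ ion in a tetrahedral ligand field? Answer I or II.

II

I: t2g^6 e_g^1 → 1 unpaired.
II: Tetrahedral splitting is small, so the complex is high-spin; e² t₂² → 4 unpaired.
So II has more unpaired electrons.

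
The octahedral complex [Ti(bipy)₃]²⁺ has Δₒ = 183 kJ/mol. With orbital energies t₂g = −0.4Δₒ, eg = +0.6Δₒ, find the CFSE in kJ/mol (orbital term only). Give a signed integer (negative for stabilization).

bipy is neutral, so the +2 overall charge sits on Ti: oxidation state +2.
Group 4 minus oxidation state +2 gives a d² configuration for Ti²⁺.
For octahedral d² the high- and low-spin configurations coincide.
Configuration: t₂g² eg⁰.
The orbital stabilization is -0.8Δₒ = -0.8 × 183 = -146 kJ/mol.

-146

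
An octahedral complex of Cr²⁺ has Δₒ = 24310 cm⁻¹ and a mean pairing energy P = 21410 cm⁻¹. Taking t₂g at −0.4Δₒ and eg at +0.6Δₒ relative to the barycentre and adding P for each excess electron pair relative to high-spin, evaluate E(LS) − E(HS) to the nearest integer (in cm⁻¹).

-2900

Cr²⁺: group 6, so d-count = 6 − 2 = 4.
High-spin d⁴ fills as t₂g³ eg¹ with CFSE 3(−0.4) + 1(+0.6) = -0.6Δₒ = -14586 cm⁻¹.
For low-spin the configuration is t₂g⁴ eg⁰: orbital energy -1.6 × 24310 = -38896 cm⁻¹, and 1 additional pair relative to high-spin adds 21410 cm⁻¹, giving -17486 cm⁻¹.
Thus E(LS) − E(HS) = -2900 cm⁻¹.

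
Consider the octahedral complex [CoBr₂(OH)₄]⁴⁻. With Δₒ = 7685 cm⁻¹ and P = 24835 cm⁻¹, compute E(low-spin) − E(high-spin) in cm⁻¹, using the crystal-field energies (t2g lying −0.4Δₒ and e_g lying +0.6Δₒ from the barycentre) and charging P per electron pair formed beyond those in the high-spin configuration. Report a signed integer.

Ligand charges: 2×(-1) from Br⁻ and 4×(-1) from OH⁻ sum to -6; with overall charge -4, Co is +2.
Co sits in group 9; removing 2 electrons leaves Co²⁺ with 9 − 2 = 7 d electrons.
High-spin: t2g^5 e_g^2, CFSE = -0.8Δₒ = -6148 cm⁻¹.
Low-spin: t2g^6 e_g^1, orbital CFSE = -1.8Δₒ = -13833 cm⁻¹; plus 1 excess pair × P = +24835 cm⁻¹; total 11002 cm⁻¹.
The difference is 11002 − (-6148) = 17150 cm⁻¹, so high-spin lies lower.

17150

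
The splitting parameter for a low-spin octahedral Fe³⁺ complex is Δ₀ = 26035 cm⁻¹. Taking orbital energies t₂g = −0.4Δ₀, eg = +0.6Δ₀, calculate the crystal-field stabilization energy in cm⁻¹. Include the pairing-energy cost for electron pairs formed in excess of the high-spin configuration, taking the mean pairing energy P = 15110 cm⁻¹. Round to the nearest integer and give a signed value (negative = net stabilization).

Fe sits in group 8; removing 3 electrons leaves Fe³⁺ with 8 − 3 = 5 d electrons.
The d⁵ electrons fill as t₂g⁵ eg⁰.
Orbital CFSE = 5(-0.4) + 0(0.6) = -2.0Δ₀ = -2.0 × 26035 = -52070 cm⁻¹.
High-spin d⁵ would be t₂g³ eg² with 0 pairs; low-spin has 2, so 2 excess pairs cost +2P = +30220 cm⁻¹.
Combining: -52070 + 30220 = -21850 cm⁻¹.

-21850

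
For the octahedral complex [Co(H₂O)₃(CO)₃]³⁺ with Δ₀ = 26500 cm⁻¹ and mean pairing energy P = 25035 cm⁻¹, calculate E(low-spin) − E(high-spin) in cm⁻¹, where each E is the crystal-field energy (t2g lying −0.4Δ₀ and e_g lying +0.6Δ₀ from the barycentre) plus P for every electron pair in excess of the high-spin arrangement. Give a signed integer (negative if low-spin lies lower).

Ligand charges: 3×(+0) from H₂O and 3×(+0) from CO sum to +0; with overall charge +3, Co is +3.
Co³⁺: group 9, so d-count = 9 − 3 = 6.
High-spin: t2g^4 e_g^2, CFSE = -0.4Δ₀ = -10600 cm⁻¹.
Low-spin: t2g^6 e_g^0, orbital CFSE = -2.4Δ₀ = -63600 cm⁻¹; plus 2 excess pairs × P = +50070 cm⁻¹; total -13530 cm⁻¹.
E(LS) − E(HS) = -13530 − (-10600) = -2930 cm⁻¹.

-2930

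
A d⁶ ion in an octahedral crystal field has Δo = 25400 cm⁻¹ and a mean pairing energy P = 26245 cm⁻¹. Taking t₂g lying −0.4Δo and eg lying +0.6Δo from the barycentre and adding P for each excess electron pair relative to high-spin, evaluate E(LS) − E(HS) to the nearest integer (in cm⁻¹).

1690

High-spin d⁶ fills as t₂g⁴ eg² with CFSE 4(−0.4) + 2(+0.6) = -0.4Δo = -10160 cm⁻¹.
Low-spin: t₂g⁶ eg⁰, orbital CFSE = -2.4Δo = -60960 cm⁻¹; plus 2 excess pairs × P = +52490 cm⁻¹; total -8470 cm⁻¹.
Thus E(LS) − E(HS) = 1690 cm⁻¹.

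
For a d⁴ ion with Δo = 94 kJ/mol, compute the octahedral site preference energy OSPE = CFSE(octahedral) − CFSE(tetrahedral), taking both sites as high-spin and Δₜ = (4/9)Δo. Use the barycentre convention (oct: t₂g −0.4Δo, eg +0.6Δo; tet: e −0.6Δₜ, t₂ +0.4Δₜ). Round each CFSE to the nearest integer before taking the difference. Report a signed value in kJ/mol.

Octahedral (high-spin): t₂g³ eg¹, CFSE = 3(−0.4) + 1(+0.6) = -0.6Δo = -0.6 × 94 = -56 kJ/mol.
Tetrahedral e² t₂² gives -0.4Δₜ = -0.4 × (4/9) × 94 = -17 kJ/mol.
OSPE = -56 − (-17) = -39 kJ/mol.

-39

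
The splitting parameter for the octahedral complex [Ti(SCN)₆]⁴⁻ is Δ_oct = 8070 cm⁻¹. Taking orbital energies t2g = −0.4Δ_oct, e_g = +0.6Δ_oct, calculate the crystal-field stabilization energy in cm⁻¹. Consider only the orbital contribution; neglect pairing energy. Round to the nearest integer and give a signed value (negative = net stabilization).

-6456

Each SCN⁻ contributes -1; 6 × (-1) = -6. With overall charge -4, Ti is in the +2 oxidation state.
Group 4 minus oxidation state +2 gives a d² configuration for Ti²⁺.
The d² electrons fill as t2g^2 e_g^0.
CFSE(orbital) = 2×(-0.4Δ_oct) + 0×(0.6Δ_oct) = -0.8Δ_oct; with Δ_oct = 8070 cm⁻¹ that is -6456 cm⁻¹.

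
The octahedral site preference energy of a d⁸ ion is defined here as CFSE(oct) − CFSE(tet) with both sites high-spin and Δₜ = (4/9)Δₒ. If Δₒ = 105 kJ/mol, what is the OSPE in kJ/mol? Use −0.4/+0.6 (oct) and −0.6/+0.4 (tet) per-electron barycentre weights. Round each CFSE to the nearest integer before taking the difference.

In an octahedral site d⁸ (HS) is t2g^6 e_g^2, giving CFSE(oct) = -1.2Δₒ = -126 kJ/mol.
In a tetrahedral site the filling is e^4 t2^4: CFSE(tet) = -0.8Δₜ = -0.8 × (4/9)(105) = -37 kJ/mol.
OSPE = CFSE(oct) − CFSE(tet) = -126 − (-37) = -89 kJ/mol.

-89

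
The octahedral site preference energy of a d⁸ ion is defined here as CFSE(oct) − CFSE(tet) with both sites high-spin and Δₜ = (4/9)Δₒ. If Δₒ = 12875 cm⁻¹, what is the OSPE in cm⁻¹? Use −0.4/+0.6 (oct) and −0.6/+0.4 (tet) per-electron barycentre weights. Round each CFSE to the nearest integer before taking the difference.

Octahedral high-spin t₂g⁶ eg²: CFSE = -1.2 × 12875 = -15450 cm⁻¹.
In a tetrahedral site the filling is e⁴ t₂⁴: CFSE(tet) = -0.8Δₜ = -0.8 × (4/9)(12875) = -4578 cm⁻¹.
OSPE = CFSE(oct) − CFSE(tet) = -15450 − (-4578) = -10872 cm⁻¹.

-10872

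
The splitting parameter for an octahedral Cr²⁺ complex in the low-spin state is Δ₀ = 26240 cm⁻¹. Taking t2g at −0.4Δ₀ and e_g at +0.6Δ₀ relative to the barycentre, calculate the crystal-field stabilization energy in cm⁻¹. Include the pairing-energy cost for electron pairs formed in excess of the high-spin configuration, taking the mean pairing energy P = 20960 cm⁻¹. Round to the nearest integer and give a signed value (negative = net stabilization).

Cr²⁺: group 6, so d-count = 6 − 2 = 4.
The d⁴ electrons fill as t2g^4 e_g^0.
CFSE(orbital) = 4×(-0.4Δ₀) + 0×(0.6Δ₀) = -1.6Δ₀; with Δ₀ = 26240 cm⁻¹ that is -41984 cm⁻¹.
Relative to high-spin t2g^3 e_g^1 (0 paired), the low-spin configuration has 1 additional pair, contributing +1 × 20960 = +20960 cm⁻¹.
Combining: -41984 + 20960 = -21024 cm⁻¹.

-21024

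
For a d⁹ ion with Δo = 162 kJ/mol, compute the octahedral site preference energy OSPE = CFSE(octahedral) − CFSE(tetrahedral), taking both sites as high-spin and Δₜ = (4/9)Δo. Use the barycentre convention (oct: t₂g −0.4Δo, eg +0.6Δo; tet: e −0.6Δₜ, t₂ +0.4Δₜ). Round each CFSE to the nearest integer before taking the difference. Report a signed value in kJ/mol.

Octahedral (high-spin): t₂g⁶ eg³, CFSE = 6(−0.4) + 3(+0.6) = -0.6Δo = -0.6 × 162 = -97 kJ/mol.
Tetrahedral e⁴ t₂⁵ gives -0.4Δₜ = -0.4 × (4/9) × 162 = -29 kJ/mol.
OSPE = CFSE(oct) − CFSE(tet) = -97 − (-29) = -68 kJ/mol.

-68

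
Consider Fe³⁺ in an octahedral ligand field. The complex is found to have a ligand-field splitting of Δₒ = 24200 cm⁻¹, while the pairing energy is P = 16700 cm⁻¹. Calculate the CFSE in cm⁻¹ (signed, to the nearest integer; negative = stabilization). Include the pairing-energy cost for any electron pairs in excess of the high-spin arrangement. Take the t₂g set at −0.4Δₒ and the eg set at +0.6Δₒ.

-15000

Fe sits in group 8; removing 3 electrons leaves Fe³⁺ with 8 − 3 = 5 d electrons.
With Δₒ > P the complex is low-spin.
Configuration: t₂g⁵ eg⁰.
Orbital CFSE = -2.0Δₒ = -2.0 × 24200 = -48400 cm⁻¹.
Excess pairs vs high-spin: 2 − 0 = 2; pairing cost = +33400 cm⁻¹.
Net CFSE = -48400 + 33400 = -15000 cm⁻¹.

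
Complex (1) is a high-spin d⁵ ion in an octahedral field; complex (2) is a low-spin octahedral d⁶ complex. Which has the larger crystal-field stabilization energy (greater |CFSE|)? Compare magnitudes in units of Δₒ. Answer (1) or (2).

(1): t2g^3 e_g^2, CFSE = 0.0Δₒ.
(2): t2g^6 e_g^0, CFSE = -2.4Δₒ.
So (2) has the larger |CFSE|.

(2)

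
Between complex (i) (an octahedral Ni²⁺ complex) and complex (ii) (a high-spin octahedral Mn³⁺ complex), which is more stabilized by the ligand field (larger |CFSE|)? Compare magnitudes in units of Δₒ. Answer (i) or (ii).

(i)

(i): Group 10 minus oxidation state +2 gives a d⁸ configuration for Ni²⁺; t₂g⁶ eg², CFSE = -1.2Δₒ.
(ii): Mn is in group 7, so Mn³⁺ is d⁴ (7 − 3 = 4); t₂g³ eg¹, CFSE = -0.6Δₒ.
So (i) has the larger |CFSE|.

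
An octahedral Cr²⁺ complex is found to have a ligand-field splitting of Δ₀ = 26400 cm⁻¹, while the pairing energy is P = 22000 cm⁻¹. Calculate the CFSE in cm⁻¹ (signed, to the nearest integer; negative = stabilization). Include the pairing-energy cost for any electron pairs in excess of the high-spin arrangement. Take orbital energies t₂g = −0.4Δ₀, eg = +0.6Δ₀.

-20240

Cr sits in group 6; removing 2 electrons leaves Cr²⁺ with 6 − 2 = 4 d electrons.
Δ₀ > P, so pairing is preferred: the ground state is low-spin.
Filling d⁴ accordingly: t₂g⁴ eg⁰.
Orbital CFSE = -1.6Δ₀ = -1.6 × 26400 = -42240 cm⁻¹.
Excess pairs vs high-spin: 1 − 0 = 1; pairing cost = +22000 cm⁻¹.
Net CFSE = -42240 + 22000 = -20240 cm⁻¹.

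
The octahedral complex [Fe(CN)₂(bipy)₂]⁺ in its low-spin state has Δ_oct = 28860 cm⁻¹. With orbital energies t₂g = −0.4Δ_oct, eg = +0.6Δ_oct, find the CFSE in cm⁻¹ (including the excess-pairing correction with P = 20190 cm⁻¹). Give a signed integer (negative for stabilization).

Ligand charges: 2×(-1) from CN⁻ and 2×(+0) from bipy sum to -2; with overall charge +1, Fe is +3.
Fe³⁺: group 8, so d-count = 8 − 3 = 5.
Configuration: t₂g⁵ eg⁰.
CFSE(orbital) = 5×(-0.4Δ_oct) + 0×(0.6Δ_oct) = -2.0Δ_oct; with Δ_oct = 28860 cm⁻¹ that is -57720 cm⁻¹.
High-spin d⁵ would be t₂g³ eg² with 0 pairs; low-spin has 2, so 2 excess pairs cost +2P = +40380 cm⁻¹.
Overall CFSE = -57720 + 40380 = -17340 cm⁻¹.

-17340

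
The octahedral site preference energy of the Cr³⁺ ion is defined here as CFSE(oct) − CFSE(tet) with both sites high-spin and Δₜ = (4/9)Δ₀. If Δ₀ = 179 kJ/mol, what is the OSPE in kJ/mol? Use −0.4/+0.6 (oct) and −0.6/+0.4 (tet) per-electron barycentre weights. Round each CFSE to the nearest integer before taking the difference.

Group 6 minus oxidation state +3 gives a d³ configuration for Cr³⁺.
In an octahedral site d³ (HS) is t₂g³ eg⁰, giving CFSE(oct) = -1.2Δ₀ = -215 kJ/mol.
In a tetrahedral site the filling is e² t₂¹: CFSE(tet) = -0.8Δₜ = -0.8 × (4/9)(179) = -64 kJ/mol.
Subtracting, OSPE = -215 − (-64) = -151 kJ/mol.

-151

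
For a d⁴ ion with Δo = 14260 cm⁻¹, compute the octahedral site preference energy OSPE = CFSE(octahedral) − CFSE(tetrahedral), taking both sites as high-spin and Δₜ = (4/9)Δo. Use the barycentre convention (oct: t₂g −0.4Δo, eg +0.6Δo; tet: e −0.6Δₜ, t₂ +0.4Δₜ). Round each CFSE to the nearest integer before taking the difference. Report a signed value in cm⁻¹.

In an octahedral site d⁴ (HS) is t2g^3 e_g^1, giving CFSE(oct) = -0.6Δo = -8556 cm⁻¹.
Tetrahedral: e^2 t2^2, CFSE = 2(−0.6) + 2(+0.4) = -0.4Δₜ = -0.4 × (4/9) × 14260 = -2535 cm⁻¹.
OSPE = CFSE(oct) − CFSE(tet) = -8556 − (-2535) = -6021 cm⁻¹.

-6021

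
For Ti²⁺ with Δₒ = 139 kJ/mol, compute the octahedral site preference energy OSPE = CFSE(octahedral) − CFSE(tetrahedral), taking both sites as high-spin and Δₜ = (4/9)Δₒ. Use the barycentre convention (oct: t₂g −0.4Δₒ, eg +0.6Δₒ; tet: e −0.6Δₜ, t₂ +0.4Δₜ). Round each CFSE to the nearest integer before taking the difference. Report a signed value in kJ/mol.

Group 4 minus oxidation state +2 gives a d² configuration for Ti²⁺.
In an octahedral site d² (HS) is t2g^2 e_g^0, giving CFSE(oct) = -0.8Δₒ = -111 kJ/mol.
Tetrahedral: e^2 t2^0, CFSE = 2(−0.6) + 0(+0.4) = -1.2Δₜ = -1.2 × (4/9) × 139 = -74 kJ/mol.
OSPE = CFSE(oct) − CFSE(tet) = -111 − (-74) = -37 kJ/mol.

-37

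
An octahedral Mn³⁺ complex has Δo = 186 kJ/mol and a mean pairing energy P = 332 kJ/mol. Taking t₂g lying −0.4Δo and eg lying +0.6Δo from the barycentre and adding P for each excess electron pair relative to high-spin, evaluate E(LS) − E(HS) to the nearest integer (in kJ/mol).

Mn is in group 7, so Mn³⁺ is d⁴ (7 − 3 = 4).
High-spin: t₂g³ eg¹, CFSE = -0.6Δo = -112 kJ/mol.
Low-spin: t₂g⁴ eg⁰, orbital CFSE = -1.6Δo = -298 kJ/mol; plus 1 excess pair × P = +332 kJ/mol; total 34 kJ/mol.
E(LS) − E(HS) = 34 − (-112) = 146 kJ/mol.

146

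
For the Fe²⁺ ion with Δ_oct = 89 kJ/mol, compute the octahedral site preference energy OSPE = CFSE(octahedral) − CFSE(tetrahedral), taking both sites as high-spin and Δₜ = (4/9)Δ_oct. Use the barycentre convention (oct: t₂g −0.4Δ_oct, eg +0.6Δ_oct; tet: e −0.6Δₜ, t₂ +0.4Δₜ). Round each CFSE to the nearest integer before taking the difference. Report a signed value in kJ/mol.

Fe is in group 8, so Fe²⁺ is d⁶ (8 − 2 = 6).
Octahedral high-spin t₂g⁴ eg²: CFSE = -0.4 × 89 = -36 kJ/mol.
Tetrahedral: e³ t₂³, CFSE = 3(−0.6) + 3(+0.4) = -0.6Δₜ = -0.6 × (4/9) × 89 = -24 kJ/mol.
OSPE = CFSE(oct) − CFSE(tet) = -36 − (-24) = -12 kJ/mol.

-12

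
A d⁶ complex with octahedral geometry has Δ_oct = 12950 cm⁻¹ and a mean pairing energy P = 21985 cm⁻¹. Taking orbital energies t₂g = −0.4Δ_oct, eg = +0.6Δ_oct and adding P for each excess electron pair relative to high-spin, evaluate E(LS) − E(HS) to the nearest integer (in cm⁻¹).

High-spin d⁶ fills as t₂g⁴ eg² with CFSE 4(−0.4) + 2(+0.6) = -0.4Δ_oct = -5180 cm⁻¹.
For low-spin the configuration is t₂g⁶ eg⁰: orbital energy -2.4 × 12950 = -31080 cm⁻¹, and 2 additional pairs relative to high-spin add 43970 cm⁻¹, giving 12890 cm⁻¹.
E(LS) − E(HS) = 12890 − (-5180) = 18070 cm⁻¹.

18070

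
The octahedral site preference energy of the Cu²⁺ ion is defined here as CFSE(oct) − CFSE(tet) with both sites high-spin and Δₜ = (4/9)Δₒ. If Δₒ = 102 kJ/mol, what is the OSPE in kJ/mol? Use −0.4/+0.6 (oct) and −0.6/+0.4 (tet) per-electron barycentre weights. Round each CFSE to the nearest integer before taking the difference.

Cu is in group 11, so Cu²⁺ is d⁹ (11 − 2 = 9).
Octahedral high-spin t₂g⁶ eg³: CFSE = -0.6 × 102 = -61 kJ/mol.
Tetrahedral: e⁴ t₂⁵, CFSE = 4(−0.6) + 5(+0.4) = -0.4Δₜ = -0.4 × (4/9) × 102 = -18 kJ/mol.
OSPE = CFSE(oct) − CFSE(tet) = -61 − (-18) = -43 kJ/mol.

-43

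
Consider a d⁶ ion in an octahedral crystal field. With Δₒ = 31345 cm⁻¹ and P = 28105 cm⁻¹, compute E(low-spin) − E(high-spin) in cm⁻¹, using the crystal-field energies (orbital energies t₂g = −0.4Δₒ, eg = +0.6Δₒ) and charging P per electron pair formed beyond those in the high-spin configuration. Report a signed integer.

High-spin d⁶ fills as t₂g⁴ eg² with CFSE 4(−0.4) + 2(+0.6) = -0.4Δₒ = -12538 cm⁻¹.
For low-spin the configuration is t₂g⁶ eg⁰: orbital energy -2.4 × 31345 = -75228 cm⁻¹, and 2 additional pairs relative to high-spin add 56210 cm⁻¹, giving -19018 cm⁻¹.
E(LS) − E(HS) = -19018 − (-12538) = -6480 cm⁻¹.

-6480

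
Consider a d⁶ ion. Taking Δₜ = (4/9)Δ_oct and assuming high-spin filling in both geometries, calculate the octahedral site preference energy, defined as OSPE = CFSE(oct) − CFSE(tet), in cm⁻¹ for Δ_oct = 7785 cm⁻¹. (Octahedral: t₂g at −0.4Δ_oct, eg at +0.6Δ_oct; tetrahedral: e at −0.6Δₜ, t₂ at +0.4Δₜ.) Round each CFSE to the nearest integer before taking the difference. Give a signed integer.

-1038

Octahedral high-spin t₂g⁴ eg²: CFSE = -0.4 × 7785 = -3114 cm⁻¹.
Tetrahedral: e³ t₂³, CFSE = 3(−0.6) + 3(+0.4) = -0.6Δₜ = -0.6 × (4/9) × 7785 = -2076 cm⁻¹.
OSPE = -3114 − (-2076) = -1038 cm⁻¹.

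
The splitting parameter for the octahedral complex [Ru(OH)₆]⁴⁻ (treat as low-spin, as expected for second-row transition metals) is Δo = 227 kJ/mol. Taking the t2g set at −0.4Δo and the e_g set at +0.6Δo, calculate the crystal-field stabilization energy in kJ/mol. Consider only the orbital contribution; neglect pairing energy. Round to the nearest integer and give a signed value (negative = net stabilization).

-545

Each OH⁻ contributes -1; 6 × (-1) = -6. With overall charge -4, Ru is in the +2 oxidation state.
Ru²⁺: group 8, so d-count = 8 − 2 = 6.
Electron filling gives t2g^6 e_g^0.
CFSE(orbital) = 6×(-0.4Δo) + 0×(0.6Δo) = -2.4Δo; with Δo = 227 kJ/mol that is -545 kJ/mol.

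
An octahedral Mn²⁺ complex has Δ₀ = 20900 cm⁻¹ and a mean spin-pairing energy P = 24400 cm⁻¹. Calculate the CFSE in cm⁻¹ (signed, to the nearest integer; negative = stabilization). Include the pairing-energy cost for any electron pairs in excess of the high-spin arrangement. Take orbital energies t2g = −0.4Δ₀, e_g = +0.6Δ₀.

0

Group 7 minus oxidation state +2 gives a d⁵ configuration for Mn²⁺.
Since Δ₀ = 20900 cm⁻¹ < P = 24400 cm⁻¹, the complex adopts the high-spin configuration.
Configuration: t2g^3 e_g^2.
Orbital CFSE = 0.0Δ₀ = 0.0 × 20900 = 0 cm⁻¹.
High-spin has no excess pairs, so no pairing correction applies.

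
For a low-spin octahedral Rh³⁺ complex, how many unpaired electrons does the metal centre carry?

Rh sits in group 9; removing 3 electrons leaves Rh³⁺ with 9 − 3 = 6 d electrons.
Configuration: t₂g⁶ eg⁰, giving 0 unpaired electrons.

0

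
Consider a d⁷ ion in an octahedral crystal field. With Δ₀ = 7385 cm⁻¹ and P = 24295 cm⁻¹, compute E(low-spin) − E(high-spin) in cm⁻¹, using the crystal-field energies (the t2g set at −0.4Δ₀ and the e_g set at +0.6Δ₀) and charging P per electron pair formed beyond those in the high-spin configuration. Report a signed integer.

16910

In the high-spin limit (t2g^5 e_g^2) the orbital term is -0.8Δ₀ = -5908 cm⁻¹, with no excess pairing.
Low-spin: t2g^6 e_g^1, orbital CFSE = -1.8Δ₀ = -13293 cm⁻¹; plus 1 excess pair × P = +24295 cm⁻¹; total 11002 cm⁻¹.
The difference is 11002 − (-5908) = 16910 cm⁻¹, so high-spin lies lower.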